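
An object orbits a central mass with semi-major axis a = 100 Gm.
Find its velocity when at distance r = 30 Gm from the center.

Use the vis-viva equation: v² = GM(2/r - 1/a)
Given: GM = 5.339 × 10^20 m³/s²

Convert to SI: a = 100 Gm = 1e+11 m; r = 30 Gm = 3e+10 m.
Vis-viva: v = √(GM · (2/r − 1/a)).
2/r − 1/a = 2/3e+10 − 1/1e+11 = 5.66667e-11 m⁻¹.
v = √(5.339e+20 · 5.66667e-11) m/s ≈ 1.739e+05 m/s = 173.9 km/s.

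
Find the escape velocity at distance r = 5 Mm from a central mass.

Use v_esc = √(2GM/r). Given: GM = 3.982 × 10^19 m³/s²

Convert to SI: r = 5 Mm = 5e+06 m.
Escape velocity comes from setting total energy to zero: ½v² − GM/r = 0 ⇒ v_esc = √(2GM / r).
v_esc = √(2 · 3.982e+19 / 5e+06) m/s ≈ 3.991e+06 m/s = 3991 km/s.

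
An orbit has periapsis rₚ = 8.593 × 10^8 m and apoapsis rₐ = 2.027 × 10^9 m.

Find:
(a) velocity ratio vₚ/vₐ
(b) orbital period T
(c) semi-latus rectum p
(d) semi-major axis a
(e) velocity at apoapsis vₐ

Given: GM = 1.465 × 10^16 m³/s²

(a) Conservation of angular momentum (rₚvₚ = rₐvₐ) gives vₚ/vₐ = rₐ/rₚ = 2.027e+09/8.593e+08 ≈ 2.359
(b) With a = (rₚ + rₐ)/2 = 1.44315e+09 m, T = 2π √(a³/GM) = 2π √((1.44315e+09)³/1.465e+16) s ≈ 2.846e+06 s
(c) From a = (rₚ + rₐ)/2 = 1.44315e+09 m and e = (rₐ − rₚ)/(rₐ + rₚ) = 0.404566, p = a(1 − e²) = 1.44315e+09 · (1 − (0.404566)²) ≈ 1.207e+09 m
(d) a = (rₚ + rₐ)/2 = (8.593e+08 + 2.027e+09)/2 ≈ 1.443e+09 m
(e) With a = (rₚ + rₐ)/2 = 1.44315e+09 m, vₐ = √(GM (2/rₐ − 1/a)) = √(1.465e+16 · (2/2.027e+09 − 1/1.44315e+09)) m/s ≈ 2074 m/s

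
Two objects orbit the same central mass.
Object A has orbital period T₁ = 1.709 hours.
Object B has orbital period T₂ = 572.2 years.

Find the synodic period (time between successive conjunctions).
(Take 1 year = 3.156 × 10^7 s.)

Convert to SI: T₁ = 1.709 hours = 6152.4 s; T₂ = 572.2 years = 1.80586e+10 s.
T_syn = |T₁ · T₂ / (T₁ − T₂)|.
T_syn = |6152.4 · 1.80586e+10 / (6152.4 − 1.80586e+10)| s ≈ 6152 s = 1.709 hours.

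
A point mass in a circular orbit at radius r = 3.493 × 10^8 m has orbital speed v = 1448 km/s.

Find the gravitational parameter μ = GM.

Convert to SI: v = 1448 km/s = 1.448e+06 m/s.
For a circular orbit v² = GM/r, so GM = v² · r.
GM = (1.448e+06)² · 3.493e+08 m³/s² ≈ 7.324e+20 m³/s² = 7.324 × 10^20 m³/s².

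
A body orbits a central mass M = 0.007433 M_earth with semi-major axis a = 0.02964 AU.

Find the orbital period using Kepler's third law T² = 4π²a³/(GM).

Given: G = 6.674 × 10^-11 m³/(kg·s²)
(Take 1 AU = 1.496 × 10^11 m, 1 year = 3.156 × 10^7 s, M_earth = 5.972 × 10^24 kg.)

Convert to SI: a = 0.02964 AU = 4.43414e+09 m; M = 0.007433 M_earth = 4.43899e+22 kg.
GM = G · M = 6.674e-11 · 4.43899e+22 = 2.96258e+12 m³/s².
Kepler's third law: T = 2π √(a³ / GM).
Substituting a = 4.43414e+09 m and GM = 2.96258e+12 m³/s²:
T = 2π √((4.43414e+09)³ / 2.96258e+12) s
T ≈ 1.078e+09 s = 34.15 years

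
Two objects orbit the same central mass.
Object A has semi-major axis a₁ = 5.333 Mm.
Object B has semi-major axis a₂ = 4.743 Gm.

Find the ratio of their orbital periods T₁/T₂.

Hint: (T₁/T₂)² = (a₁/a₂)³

Convert to SI: a₁ = 5.333 Mm = 5.333e+06 m; a₂ = 4.743 Gm = 4.743e+09 m.
From Kepler's third law, (T₁/T₂)² = (a₁/a₂)³, so T₁/T₂ = (a₁/a₂)^(3/2).
a₁/a₂ = 5.333e+06 / 4.743e+09 = 0.00112439.
T₁/T₂ = (0.00112439)^(3/2) ≈ 3.77e-05.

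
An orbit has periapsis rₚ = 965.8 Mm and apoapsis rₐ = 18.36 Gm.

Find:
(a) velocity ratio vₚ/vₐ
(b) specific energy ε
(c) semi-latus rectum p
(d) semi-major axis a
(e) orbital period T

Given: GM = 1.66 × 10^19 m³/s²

Convert to SI: rₚ = 965.8 Mm = 9.658e+08 m; rₐ = 18.36 Gm = 1.836e+10 m.
(a) Conservation of angular momentum (rₚvₚ = rₐvₐ) gives vₚ/vₐ = rₐ/rₚ = 1.836e+10/9.658e+08 ≈ 19.01
(b) With a = (rₚ + rₐ)/2 = 9.6629e+09 m, ε = −GM/(2a) = −1.66e+19/(2 · 9.6629e+09) J/kg ≈ -8.59e+08 J/kg
(c) From a = (rₚ + rₐ)/2 = 9.6629e+09 m and e = (rₐ − rₚ)/(rₐ + rₚ) = 0.900051, p = a(1 − e²) = 9.6629e+09 · (1 − (0.900051)²) ≈ 1.835e+09 m
(d) a = (rₚ + rₐ)/2 = (9.658e+08 + 1.836e+10)/2 ≈ 9.663e+09 m
(e) With a = (rₚ + rₐ)/2 = 9.6629e+09 m, T = 2π √(a³/GM) = 2π √((9.6629e+09)³/1.66e+19) s ≈ 1.465e+06 s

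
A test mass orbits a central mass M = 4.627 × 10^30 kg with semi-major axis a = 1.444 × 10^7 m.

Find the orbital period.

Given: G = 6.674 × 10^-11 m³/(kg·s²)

GM = G · M = 6.674e-11 · 4.627e+30 = 3.08806e+20 m³/s².
Kepler's third law: T = 2π √(a³ / GM).
Substituting a = 1.444e+07 m and GM = 3.08806e+20 m³/s²:
T = 2π √((1.444e+07)³ / 3.08806e+20) s
T ≈ 19.62 s = 19.62 seconds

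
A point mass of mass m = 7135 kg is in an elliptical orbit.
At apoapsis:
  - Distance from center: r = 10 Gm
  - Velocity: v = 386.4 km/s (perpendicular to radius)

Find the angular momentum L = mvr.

Convert to SI: r = 10 Gm = 1e+10 m; v = 386.4 km/s = 386400 m/s.
Since v is perpendicular to r, L = m · v · r.
L = 7135 · 386400 · 1e+10 kg·m²/s ≈ 2.757e+19 kg·m²/s.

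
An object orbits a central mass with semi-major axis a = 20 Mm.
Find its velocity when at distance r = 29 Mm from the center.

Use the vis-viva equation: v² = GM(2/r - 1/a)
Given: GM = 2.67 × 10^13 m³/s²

Convert to SI: a = 20 Mm = 2e+07 m; r = 29 Mm = 2.9e+07 m.
Vis-viva: v = √(GM · (2/r − 1/a)).
2/r − 1/a = 2/2.9e+07 − 1/2e+07 = 1.89655e-08 m⁻¹.
v = √(2.67e+13 · 1.89655e-08) m/s ≈ 711.6 m/s = 711.6 m/s.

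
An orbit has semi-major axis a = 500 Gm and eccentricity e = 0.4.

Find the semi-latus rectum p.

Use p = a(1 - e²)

Convert to SI: a = 500 Gm = 5e+11 m.
p = a (1 − e²).
p = 5e+11 · (1 − (0.4)²) = 5e+11 · 0.84 ≈ 4.2e+11 m = 420 Gm.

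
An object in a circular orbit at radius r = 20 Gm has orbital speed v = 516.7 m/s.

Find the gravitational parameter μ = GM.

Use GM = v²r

Convert to SI: r = 20 Gm = 2e+10 m.
For a circular orbit v² = GM/r, so GM = v² · r.
GM = (516.7)² · 2e+10 m³/s² ≈ 5.34e+15 m³/s² = 5.34 × 10^15 m³/s².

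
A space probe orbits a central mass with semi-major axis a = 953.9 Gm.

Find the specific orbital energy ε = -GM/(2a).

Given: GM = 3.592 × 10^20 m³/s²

Convert to SI: a = 953.9 Gm = 9.539e+11 m.
ε = −GM / (2a).
ε = −3.592e+20 / (2 · 9.539e+11) J/kg ≈ -1.883e+08 J/kg = -188.3 MJ/kg.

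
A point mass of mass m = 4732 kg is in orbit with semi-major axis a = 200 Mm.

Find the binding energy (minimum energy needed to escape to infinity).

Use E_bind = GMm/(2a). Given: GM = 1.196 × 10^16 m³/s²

Convert to SI: a = 200 Mm = 2e+08 m.
Total orbital energy is E = −GMm/(2a); binding energy is E_bind = −E = GMm/(2a).
E_bind = 1.196e+16 · 4732 / (2 · 2e+08) J ≈ 1.415e+11 J = 141.5 GJ.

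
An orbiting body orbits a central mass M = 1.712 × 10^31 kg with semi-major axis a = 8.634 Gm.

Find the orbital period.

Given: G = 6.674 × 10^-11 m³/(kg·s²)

Convert to SI: a = 8.634 Gm = 8.634e+09 m.
GM = G · M = 6.674e-11 · 1.712e+31 = 1.14259e+21 m³/s².
Kepler's third law: T = 2π √(a³ / GM).
Substituting a = 8.634e+09 m and GM = 1.14259e+21 m³/s²:
T = 2π √((8.634e+09)³ / 1.14259e+21) s
T ≈ 1.491e+05 s = 1.726 days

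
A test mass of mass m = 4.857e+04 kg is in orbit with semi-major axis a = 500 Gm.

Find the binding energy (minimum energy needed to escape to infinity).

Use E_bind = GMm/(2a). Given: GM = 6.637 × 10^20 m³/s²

Convert to SI: a = 500 Gm = 5e+11 m.
Total orbital energy is E = −GMm/(2a); binding energy is E_bind = −E = GMm/(2a).
E_bind = 6.637e+20 · 4.857e+04 / (2 · 5e+11) J ≈ 3.224e+13 J = 32.24 TJ.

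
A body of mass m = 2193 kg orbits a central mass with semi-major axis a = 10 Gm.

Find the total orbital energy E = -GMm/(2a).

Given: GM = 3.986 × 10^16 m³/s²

Convert to SI: a = 10 Gm = 1e+10 m.
E = −GMm / (2a).
E = −3.986e+16 · 2193 / (2 · 1e+10) J ≈ -4.371e+09 J = -4.371 GJ.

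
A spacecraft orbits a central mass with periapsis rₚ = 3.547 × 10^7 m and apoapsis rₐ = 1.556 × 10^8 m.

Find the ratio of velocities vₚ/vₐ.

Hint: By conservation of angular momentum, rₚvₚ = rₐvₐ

Conservation of angular momentum gives rₚvₚ = rₐvₐ, so vₚ/vₐ = rₐ/rₚ.
vₚ/vₐ = 1.556e+08 / 3.547e+07 ≈ 4.387.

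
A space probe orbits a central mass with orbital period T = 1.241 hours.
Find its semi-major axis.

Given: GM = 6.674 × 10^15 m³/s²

Convert to SI: T = 1.241 hours = 4467.6 s.
Invert Kepler's third law: a = (GM · T² / (4π²))^(1/3).
Substituting T = 4467.6 s and GM = 6.674e+15 m³/s²:
a = (6.674e+15 · (4467.6)² / (4π²))^(1/3) m
a ≈ 1.5e+07 m = 15 Mm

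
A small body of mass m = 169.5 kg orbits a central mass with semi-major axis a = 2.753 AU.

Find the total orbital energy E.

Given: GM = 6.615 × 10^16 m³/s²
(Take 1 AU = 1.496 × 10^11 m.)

Convert to SI: a = 2.753 AU = 4.11849e+11 m.
E = −GMm / (2a).
E = −6.615e+16 · 169.5 / (2 · 4.11849e+11) J ≈ -1.361e+07 J = -13.61 MJ.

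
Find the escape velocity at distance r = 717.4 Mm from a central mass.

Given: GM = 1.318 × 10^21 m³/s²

Convert to SI: r = 717.4 Mm = 7.174e+08 m.
Escape velocity comes from setting total energy to zero: ½v² − GM/r = 0 ⇒ v_esc = √(2GM / r).
v_esc = √(2 · 1.318e+21 / 7.174e+08) m/s ≈ 1.917e+06 m/s = 1917 km/s.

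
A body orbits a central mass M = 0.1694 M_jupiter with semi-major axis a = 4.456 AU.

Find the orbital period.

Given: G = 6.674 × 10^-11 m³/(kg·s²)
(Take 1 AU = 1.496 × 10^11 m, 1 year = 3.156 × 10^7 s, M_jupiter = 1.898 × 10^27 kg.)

Convert to SI: a = 4.456 AU = 6.66618e+11 m; M = 0.1694 M_jupiter = 3.21521e+26 kg.
GM = G · M = 6.674e-11 · 3.21521e+26 = 2.14583e+16 m³/s².
Kepler's third law: T = 2π √(a³ / GM).
Substituting a = 6.66618e+11 m and GM = 2.14583e+16 m³/s²:
T = 2π √((6.66618e+11)³ / 2.14583e+16) s
T ≈ 2.335e+10 s = 739.7 years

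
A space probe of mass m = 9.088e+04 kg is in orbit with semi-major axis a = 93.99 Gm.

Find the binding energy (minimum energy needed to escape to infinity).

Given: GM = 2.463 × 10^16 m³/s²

Convert to SI: a = 93.99 Gm = 9.399e+10 m.
Total orbital energy is E = −GMm/(2a); binding energy is E_bind = −E = GMm/(2a).
E_bind = 2.463e+16 · 9.088e+04 / (2 · 9.399e+10) J ≈ 1.191e+10 J = 11.91 GJ.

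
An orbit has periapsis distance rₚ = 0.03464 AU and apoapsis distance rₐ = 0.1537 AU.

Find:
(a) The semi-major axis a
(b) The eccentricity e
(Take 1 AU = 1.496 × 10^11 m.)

Convert to SI: rₚ = 0.03464 AU = 5.18214e+09 m; rₐ = 0.1537 AU = 2.29935e+10 m.
(a) a = (rₚ + rₐ) / 2 = (5.18214e+09 + 2.29935e+10) / 2 ≈ 1.409e+10 m = 0.09417 AU.
(b) e = (rₐ − rₚ) / (rₐ + rₚ) = (2.29935e+10 − 5.18214e+09) / (2.29935e+10 + 5.18214e+09) ≈ 0.6322.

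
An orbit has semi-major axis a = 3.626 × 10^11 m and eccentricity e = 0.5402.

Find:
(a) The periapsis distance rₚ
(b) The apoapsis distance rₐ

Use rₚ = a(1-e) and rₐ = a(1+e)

(a) rₚ = a(1 − e) = 3.626e+11 · (1 − 0.5402) = 3.626e+11 · 0.4598 ≈ 1.667e+11 m = 1.667 × 10^11 m.
(b) rₐ = a(1 + e) = 3.626e+11 · (1 + 0.5402) = 3.626e+11 · 1.5402 ≈ 5.585e+11 m = 5.585 × 10^11 m.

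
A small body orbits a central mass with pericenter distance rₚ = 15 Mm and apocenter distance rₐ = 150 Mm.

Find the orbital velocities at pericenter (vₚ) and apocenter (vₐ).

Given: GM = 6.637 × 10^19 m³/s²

Convert to SI: rₚ = 15 Mm = 1.5e+07 m; rₐ = 150 Mm = 1.5e+08 m.
Use the vis-viva equation v² = GM(2/r − 1/a) with a = (rₚ + rₐ)/2 = (1.5e+07 + 1.5e+08)/2 = 8.25e+07 m.
vₚ = √(GM · (2/rₚ − 1/a)) = √(6.637e+19 · (2/1.5e+07 − 1/8.25e+07)) m/s ≈ 2.836e+06 m/s = 2836 km/s.
vₐ = √(GM · (2/rₐ − 1/a)) = √(6.637e+19 · (2/1.5e+08 − 1/8.25e+07)) m/s ≈ 2.836e+05 m/s = 283.6 km/s.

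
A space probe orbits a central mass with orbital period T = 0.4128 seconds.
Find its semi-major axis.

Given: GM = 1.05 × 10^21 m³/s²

Invert Kepler's third law: a = (GM · T² / (4π²))^(1/3).
Substituting T = 0.4128 s and GM = 1.05e+21 m³/s²:
a = (1.05e+21 · (0.4128)² / (4π²))^(1/3) m
a ≈ 1.655e+06 m = 1.655 Mm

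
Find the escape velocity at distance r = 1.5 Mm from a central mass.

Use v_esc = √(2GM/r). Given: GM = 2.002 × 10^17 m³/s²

Convert to SI: r = 1.5 Mm = 1.5e+06 m.
Escape velocity comes from setting total energy to zero: ½v² − GM/r = 0 ⇒ v_esc = √(2GM / r).
v_esc = √(2 · 2.002e+17 / 1.5e+06) m/s ≈ 5.167e+05 m/s = 516.7 km/s.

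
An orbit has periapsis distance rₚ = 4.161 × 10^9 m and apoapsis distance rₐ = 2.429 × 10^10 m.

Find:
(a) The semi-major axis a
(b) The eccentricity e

(a) a = (rₚ + rₐ) / 2 = (4.161e+09 + 2.429e+10) / 2 ≈ 1.423e+10 m = 1.423 × 10^10 m.
(b) e = (rₐ − rₚ) / (rₐ + rₚ) = (2.429e+10 − 4.161e+09) / (2.429e+10 + 4.161e+09) ≈ 0.7075.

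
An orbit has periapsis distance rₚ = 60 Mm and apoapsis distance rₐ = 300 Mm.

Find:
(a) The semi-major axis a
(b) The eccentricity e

Convert to SI: rₚ = 60 Mm = 6e+07 m; rₐ = 300 Mm = 3e+08 m.
(a) a = (rₚ + rₐ) / 2 = (6e+07 + 3e+08) / 2 ≈ 1.8e+08 m = 180 Mm.
(b) e = (rₐ − rₚ) / (rₐ + rₚ) = (3e+08 − 6e+07) / (3e+08 + 6e+07) ≈ 0.6667.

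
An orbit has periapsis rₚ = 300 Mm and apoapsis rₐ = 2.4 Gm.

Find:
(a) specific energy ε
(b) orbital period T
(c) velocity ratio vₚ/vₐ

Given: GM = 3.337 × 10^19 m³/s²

Convert to SI: rₚ = 300 Mm = 3e+08 m; rₐ = 2.4 Gm = 2.4e+09 m.
(a) With a = (rₚ + rₐ)/2 = 1.35e+09 m, ε = −GM/(2a) = −3.337e+19/(2 · 1.35e+09) J/kg ≈ -1.236e+10 J/kg
(b) With a = (rₚ + rₐ)/2 = 1.35e+09 m, T = 2π √(a³/GM) = 2π √((1.35e+09)³/3.337e+19) s ≈ 5.395e+04 s
(c) Conservation of angular momentum (rₚvₚ = rₐvₐ) gives vₚ/vₐ = rₐ/rₚ = 2.4e+09/3e+08 ≈ 8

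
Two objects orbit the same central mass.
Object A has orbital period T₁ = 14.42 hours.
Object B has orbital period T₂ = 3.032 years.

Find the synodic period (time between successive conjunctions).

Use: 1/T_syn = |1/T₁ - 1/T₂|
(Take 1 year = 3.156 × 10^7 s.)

Convert to SI: T₁ = 14.42 hours = 51912 s; T₂ = 3.032 years = 9.56899e+07 s.
T_syn = |T₁ · T₂ / (T₁ − T₂)|.
T_syn = |51912 · 9.56899e+07 / (51912 − 9.56899e+07)| s ≈ 5.194e+04 s = 14.43 hours.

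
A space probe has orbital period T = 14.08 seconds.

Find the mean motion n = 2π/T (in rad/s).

n = 2π / T.
n = 2π / 14.08 s ≈ 0.4462 rad/s.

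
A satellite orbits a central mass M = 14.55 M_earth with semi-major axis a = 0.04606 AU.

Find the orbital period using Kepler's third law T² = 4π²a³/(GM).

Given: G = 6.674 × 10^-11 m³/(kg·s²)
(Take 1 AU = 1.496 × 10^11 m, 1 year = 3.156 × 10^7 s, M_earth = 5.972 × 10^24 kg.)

Convert to SI: a = 0.04606 AU = 6.89058e+09 m; M = 14.55 M_earth = 8.68926e+25 kg.
GM = G · M = 6.674e-11 · 8.68926e+25 = 5.79921e+15 m³/s².
Kepler's third law: T = 2π √(a³ / GM).
Substituting a = 6.89058e+09 m and GM = 5.79921e+15 m³/s²:
T = 2π √((6.89058e+09)³ / 5.79921e+15) s
T ≈ 4.719e+07 s = 1.495 years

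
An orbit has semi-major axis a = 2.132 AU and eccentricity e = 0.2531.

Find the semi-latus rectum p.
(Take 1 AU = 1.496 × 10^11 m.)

Convert to SI: a = 2.132 AU = 3.18947e+11 m.
p = a (1 − e²).
p = 3.18947e+11 · (1 − (0.2531)²) = 3.18947e+11 · 0.93594 ≈ 2.985e+11 m = 1.995 AU.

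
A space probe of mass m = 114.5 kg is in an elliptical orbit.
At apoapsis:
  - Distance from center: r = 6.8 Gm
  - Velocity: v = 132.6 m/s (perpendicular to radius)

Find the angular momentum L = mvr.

Convert to SI: r = 6.8 Gm = 6.8e+09 m.
Since v is perpendicular to r, L = m · v · r.
L = 114.5 · 132.6 · 6.8e+09 kg·m²/s ≈ 1.032e+14 kg·m²/s.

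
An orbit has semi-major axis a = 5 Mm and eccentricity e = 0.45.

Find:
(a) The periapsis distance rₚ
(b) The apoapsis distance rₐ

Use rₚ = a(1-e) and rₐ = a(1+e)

Convert to SI: a = 5 Mm = 5e+06 m.
(a) rₚ = a(1 − e) = 5e+06 · (1 − 0.45) = 5e+06 · 0.55 ≈ 2.75e+06 m = 2.75 Mm.
(b) rₐ = a(1 + e) = 5e+06 · (1 + 0.45) = 5e+06 · 1.45 ≈ 7.25e+06 m = 7.25 Mm.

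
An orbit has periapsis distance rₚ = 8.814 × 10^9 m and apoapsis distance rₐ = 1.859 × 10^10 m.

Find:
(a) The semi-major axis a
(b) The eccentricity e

(a) a = (rₚ + rₐ) / 2 = (8.814e+09 + 1.859e+10) / 2 ≈ 1.37e+10 m = 1.37 × 10^10 m.
(b) e = (rₐ − rₚ) / (rₐ + rₚ) = (1.859e+10 − 8.814e+09) / (1.859e+10 + 8.814e+09) ≈ 0.3567.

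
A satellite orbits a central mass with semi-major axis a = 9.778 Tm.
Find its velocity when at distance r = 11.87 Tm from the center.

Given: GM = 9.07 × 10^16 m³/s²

Convert to SI: a = 9.778 Tm = 9.778e+12 m; r = 11.87 Tm = 1.187e+13 m.
Vis-viva: v = √(GM · (2/r − 1/a)).
2/r − 1/a = 2/1.187e+13 − 1/9.778e+12 = 6.62216e-14 m⁻¹.
v = √(9.07e+16 · 6.62216e-14) m/s ≈ 77.5 m/s = 77.5 m/s.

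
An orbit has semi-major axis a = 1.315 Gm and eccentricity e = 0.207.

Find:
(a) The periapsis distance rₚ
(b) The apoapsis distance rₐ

Convert to SI: a = 1.315 Gm = 1.315e+09 m.
(a) rₚ = a(1 − e) = 1.315e+09 · (1 − 0.207) = 1.315e+09 · 0.793 ≈ 1.043e+09 m = 1.043 Gm.
(b) rₐ = a(1 + e) = 1.315e+09 · (1 + 0.207) = 1.315e+09 · 1.207 ≈ 1.587e+09 m = 1.587 Gm.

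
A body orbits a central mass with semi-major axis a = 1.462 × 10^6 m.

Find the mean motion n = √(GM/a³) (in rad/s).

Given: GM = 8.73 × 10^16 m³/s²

n = √(GM / a³).
n = √(8.73e+16 / (1.462e+06)³) rad/s ≈ 0.1671 rad/s.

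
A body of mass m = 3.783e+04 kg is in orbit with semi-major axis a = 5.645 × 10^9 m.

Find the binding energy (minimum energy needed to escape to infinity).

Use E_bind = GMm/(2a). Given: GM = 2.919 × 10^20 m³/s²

Total orbital energy is E = −GMm/(2a); binding energy is E_bind = −E = GMm/(2a).
E_bind = 2.919e+20 · 3.783e+04 / (2 · 5.645e+09) J ≈ 9.781e+14 J = 978.1 TJ.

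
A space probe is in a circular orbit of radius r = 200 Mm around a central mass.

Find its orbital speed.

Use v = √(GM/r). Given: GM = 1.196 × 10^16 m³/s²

Convert to SI: r = 200 Mm = 2e+08 m.
For a circular orbit, gravity supplies the centripetal force, so v = √(GM / r).
v = √(1.196e+16 / 2e+08) m/s ≈ 7733 m/s = 7.733 km/s.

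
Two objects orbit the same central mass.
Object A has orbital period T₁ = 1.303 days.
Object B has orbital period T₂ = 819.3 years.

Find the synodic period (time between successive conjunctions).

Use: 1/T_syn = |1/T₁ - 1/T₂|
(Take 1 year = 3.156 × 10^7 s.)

Convert to SI: T₁ = 1.303 days = 112579 s; T₂ = 819.3 years = 2.58571e+10 s.
T_syn = |T₁ · T₂ / (T₁ − T₂)|.
T_syn = |112579 · 2.58571e+10 / (112579 − 2.58571e+10)| s ≈ 1.126e+05 s = 1.303 days.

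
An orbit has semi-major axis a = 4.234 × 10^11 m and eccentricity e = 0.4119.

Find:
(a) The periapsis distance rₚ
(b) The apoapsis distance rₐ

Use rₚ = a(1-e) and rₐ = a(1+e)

(a) rₚ = a(1 − e) = 4.234e+11 · (1 − 0.4119) = 4.234e+11 · 0.5881 ≈ 2.49e+11 m = 2.49 × 10^11 m.
(b) rₐ = a(1 + e) = 4.234e+11 · (1 + 0.4119) = 4.234e+11 · 1.4119 ≈ 5.978e+11 m = 5.978 × 10^11 m.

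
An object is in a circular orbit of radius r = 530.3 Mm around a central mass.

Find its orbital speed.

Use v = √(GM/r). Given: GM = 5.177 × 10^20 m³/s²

Convert to SI: r = 530.3 Mm = 5.303e+08 m.
For a circular orbit, gravity supplies the centripetal force, so v = √(GM / r).
v = √(5.177e+20 / 5.303e+08) m/s ≈ 9.88e+05 m/s = 988 km/s.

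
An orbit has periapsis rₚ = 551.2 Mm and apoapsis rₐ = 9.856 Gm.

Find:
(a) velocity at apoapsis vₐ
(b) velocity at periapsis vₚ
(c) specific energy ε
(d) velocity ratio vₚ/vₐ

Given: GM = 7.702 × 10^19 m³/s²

Convert to SI: rₚ = 551.2 Mm = 5.512e+08 m; rₐ = 9.856 Gm = 9.856e+09 m.
(a) With a = (rₚ + rₐ)/2 = 5.2036e+09 m, vₐ = √(GM (2/rₐ − 1/a)) = √(7.702e+19 · (2/9.856e+09 − 1/5.2036e+09)) m/s ≈ 2.877e+04 m/s
(b) With a = (rₚ + rₐ)/2 = 5.2036e+09 m, vₚ = √(GM (2/rₚ − 1/a)) = √(7.702e+19 · (2/5.512e+08 − 1/5.2036e+09)) m/s ≈ 5.145e+05 m/s
(c) With a = (rₚ + rₐ)/2 = 5.2036e+09 m, ε = −GM/(2a) = −7.702e+19/(2 · 5.2036e+09) J/kg ≈ -7.401e+09 J/kg
(d) Conservation of angular momentum (rₚvₚ = rₐvₐ) gives vₚ/vₐ = rₐ/rₚ = 9.856e+09/5.512e+08 ≈ 17.88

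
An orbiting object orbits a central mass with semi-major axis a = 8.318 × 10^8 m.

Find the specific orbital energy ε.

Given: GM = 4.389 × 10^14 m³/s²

ε = −GM / (2a).
ε = −4.389e+14 / (2 · 8.318e+08) J/kg ≈ -2.638e+05 J/kg = -263.8 kJ/kg.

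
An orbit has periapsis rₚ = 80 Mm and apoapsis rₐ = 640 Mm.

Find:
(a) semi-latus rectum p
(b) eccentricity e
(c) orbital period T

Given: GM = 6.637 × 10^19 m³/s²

Convert to SI: rₚ = 80 Mm = 8e+07 m; rₐ = 640 Mm = 6.4e+08 m.
(a) From a = (rₚ + rₐ)/2 = 3.6e+08 m and e = (rₐ − rₚ)/(rₐ + rₚ) = 0.777778, p = a(1 − e²) = 3.6e+08 · (1 − (0.777778)²) ≈ 1.422e+08 m
(b) e = (rₐ − rₚ)/(rₐ + rₚ) = (6.4e+08 − 8e+07)/(6.4e+08 + 8e+07) ≈ 0.7778
(c) With a = (rₚ + rₐ)/2 = 3.6e+08 m, T = 2π √(a³/GM) = 2π √((3.6e+08)³/6.637e+19) s ≈ 5268 s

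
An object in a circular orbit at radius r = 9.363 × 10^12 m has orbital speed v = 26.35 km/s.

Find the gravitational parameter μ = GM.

Convert to SI: v = 26.35 km/s = 26350 m/s.
For a circular orbit v² = GM/r, so GM = v² · r.
GM = (26350)² · 9.363e+12 m³/s² ≈ 6.501e+21 m³/s² = 6.501 × 10^21 m³/s².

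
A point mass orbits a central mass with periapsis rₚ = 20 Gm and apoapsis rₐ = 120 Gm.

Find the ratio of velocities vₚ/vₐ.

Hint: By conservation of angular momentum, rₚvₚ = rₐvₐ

Convert to SI: rₚ = 20 Gm = 2e+10 m; rₐ = 120 Gm = 1.2e+11 m.
Conservation of angular momentum gives rₚvₚ = rₐvₐ, so vₚ/vₐ = rₐ/rₚ.
vₚ/vₐ = 1.2e+11 / 2e+10 ≈ 6.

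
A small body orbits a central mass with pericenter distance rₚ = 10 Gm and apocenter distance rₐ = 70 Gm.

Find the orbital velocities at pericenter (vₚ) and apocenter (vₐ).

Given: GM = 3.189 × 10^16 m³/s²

Convert to SI: rₚ = 10 Gm = 1e+10 m; rₐ = 70 Gm = 7e+10 m.
Use the vis-viva equation v² = GM(2/r − 1/a) with a = (rₚ + rₐ)/2 = (1e+10 + 7e+10)/2 = 4e+10 m.
vₚ = √(GM · (2/rₚ − 1/a)) = √(3.189e+16 · (2/1e+10 − 1/4e+10)) m/s ≈ 2362 m/s = 2.362 km/s.
vₐ = √(GM · (2/rₐ − 1/a)) = √(3.189e+16 · (2/7e+10 − 1/4e+10)) m/s ≈ 337.5 m/s = 337.5 m/s.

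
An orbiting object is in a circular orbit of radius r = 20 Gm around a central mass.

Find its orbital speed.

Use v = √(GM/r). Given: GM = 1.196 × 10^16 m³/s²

Convert to SI: r = 20 Gm = 2e+10 m.
For a circular orbit, gravity supplies the centripetal force, so v = √(GM / r).
v = √(1.196e+16 / 2e+10) m/s ≈ 773.3 m/s = 773.3 m/s.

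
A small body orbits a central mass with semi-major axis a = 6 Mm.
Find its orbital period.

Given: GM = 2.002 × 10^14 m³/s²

Convert to SI: a = 6 Mm = 6e+06 m.
Kepler's third law: T = 2π √(a³ / GM).
Substituting a = 6e+06 m and GM = 2.002e+14 m³/s²:
T = 2π √((6e+06)³ / 2.002e+14) s
T ≈ 6526 s = 1.813 hours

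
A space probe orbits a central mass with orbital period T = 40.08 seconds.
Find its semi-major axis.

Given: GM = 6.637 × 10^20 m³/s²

Invert Kepler's third law: a = (GM · T² / (4π²))^(1/3).
Substituting T = 40.08 s and GM = 6.637e+20 m³/s²:
a = (6.637e+20 · (40.08)² / (4π²))^(1/3) m
a ≈ 3e+07 m = 30 Mm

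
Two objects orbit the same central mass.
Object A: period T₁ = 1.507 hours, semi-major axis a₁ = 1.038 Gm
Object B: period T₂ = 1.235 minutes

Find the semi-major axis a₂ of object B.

Convert to SI: T₁ = 1.507 hours = 5425.2 s; a₁ = 1.038 Gm = 1.038e+09 m; T₂ = 1.235 minutes = 74.1 s.
Kepler's third law: (T₁/T₂)² = (a₁/a₂)³ ⇒ a₂ = a₁ · (T₂/T₁)^(2/3).
T₂/T₁ = 74.1 / 5425.2 = 0.0136585.
a₂ = 1.038e+09 · (0.0136585)^(2/3) m ≈ 5.931e+07 m = 59.31 Mm.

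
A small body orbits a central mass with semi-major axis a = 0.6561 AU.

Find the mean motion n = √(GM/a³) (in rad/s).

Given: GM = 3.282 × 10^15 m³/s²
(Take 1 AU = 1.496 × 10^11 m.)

Convert to SI: a = 0.6561 AU = 9.81526e+10 m.
n = √(GM / a³).
n = √(3.282e+15 / (9.81526e+10)³) rad/s ≈ 1.863e-09 rad/s.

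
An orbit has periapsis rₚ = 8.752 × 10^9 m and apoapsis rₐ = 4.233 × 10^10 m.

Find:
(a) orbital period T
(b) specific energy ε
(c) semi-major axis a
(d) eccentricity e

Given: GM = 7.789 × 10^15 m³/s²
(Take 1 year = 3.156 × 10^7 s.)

(a) With a = (rₚ + rₐ)/2 = 2.5541e+10 m, T = 2π √(a³/GM) = 2π √((2.5541e+10)³/7.789e+15) s ≈ 2.906e+08 s
(b) With a = (rₚ + rₐ)/2 = 2.5541e+10 m, ε = −GM/(2a) = −7.789e+15/(2 · 2.5541e+10) J/kg ≈ -1.525e+05 J/kg
(c) a = (rₚ + rₐ)/2 = (8.752e+09 + 4.233e+10)/2 ≈ 2.554e+10 m
(d) e = (rₐ − rₚ)/(rₐ + rₚ) = (4.233e+10 − 8.752e+09)/(4.233e+10 + 8.752e+09) ≈ 0.6573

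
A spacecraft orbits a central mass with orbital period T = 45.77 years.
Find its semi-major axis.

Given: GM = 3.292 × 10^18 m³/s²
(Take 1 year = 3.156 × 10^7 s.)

Convert to SI: T = 45.77 years = 1.4445e+09 s.
Invert Kepler's third law: a = (GM · T² / (4π²))^(1/3).
Substituting T = 1.4445e+09 s and GM = 3.292e+18 m³/s²:
a = (3.292e+18 · (1.4445e+09)² / (4π²))^(1/3) m
a ≈ 5.583e+11 m = 558.3 Gm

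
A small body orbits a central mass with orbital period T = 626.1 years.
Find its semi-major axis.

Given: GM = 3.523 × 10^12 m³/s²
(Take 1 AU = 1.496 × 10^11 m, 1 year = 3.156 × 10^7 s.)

Convert to SI: T = 626.1 years = 1.97597e+10 s.
Invert Kepler's third law: a = (GM · T² / (4π²))^(1/3).
Substituting T = 1.97597e+10 s and GM = 3.523e+12 m³/s²:
a = (3.523e+12 · (1.97597e+10)² / (4π²))^(1/3) m
a ≈ 3.266e+10 m = 0.2183 AU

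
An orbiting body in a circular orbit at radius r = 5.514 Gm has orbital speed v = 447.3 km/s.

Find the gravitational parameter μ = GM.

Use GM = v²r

Convert to SI: r = 5.514 Gm = 5.514e+09 m; v = 447.3 km/s = 447300 m/s.
For a circular orbit v² = GM/r, so GM = v² · r.
GM = (447300)² · 5.514e+09 m³/s² ≈ 1.103e+21 m³/s² = 1.103 × 10^21 m³/s².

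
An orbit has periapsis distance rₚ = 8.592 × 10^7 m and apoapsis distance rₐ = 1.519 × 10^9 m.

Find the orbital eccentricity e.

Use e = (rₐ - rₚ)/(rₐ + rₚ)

e = (rₐ − rₚ) / (rₐ + rₚ).
e = (1.519e+09 − 8.592e+07) / (1.519e+09 + 8.592e+07) = 1.43308e+09 / 1.60492e+09 ≈ 0.8929.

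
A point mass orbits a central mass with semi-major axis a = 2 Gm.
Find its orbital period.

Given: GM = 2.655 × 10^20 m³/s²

Convert to SI: a = 2 Gm = 2e+09 m.
Kepler's third law: T = 2π √(a³ / GM).
Substituting a = 2e+09 m and GM = 2.655e+20 m³/s²:
T = 2π √((2e+09)³ / 2.655e+20) s
T ≈ 3.449e+04 s = 9.581 hours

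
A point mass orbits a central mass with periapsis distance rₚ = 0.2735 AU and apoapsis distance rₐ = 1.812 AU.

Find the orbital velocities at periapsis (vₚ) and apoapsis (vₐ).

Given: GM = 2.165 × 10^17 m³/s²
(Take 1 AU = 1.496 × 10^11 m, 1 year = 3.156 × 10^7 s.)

Convert to SI: rₚ = 0.2735 AU = 4.09156e+10 m; rₐ = 1.812 AU = 2.71075e+11 m.
Use the vis-viva equation v² = GM(2/r − 1/a) with a = (rₚ + rₐ)/2 = (4.09156e+10 + 2.71075e+11)/2 = 1.55995e+11 m.
vₚ = √(GM · (2/rₚ − 1/a)) = √(2.165e+17 · (2/4.09156e+10 − 1/1.55995e+11)) m/s ≈ 3032 m/s = 0.6397 AU/year.
vₐ = √(GM · (2/rₐ − 1/a)) = √(2.165e+17 · (2/2.71075e+11 − 1/1.55995e+11)) m/s ≈ 457.7 m/s = 0.09656 AU/year.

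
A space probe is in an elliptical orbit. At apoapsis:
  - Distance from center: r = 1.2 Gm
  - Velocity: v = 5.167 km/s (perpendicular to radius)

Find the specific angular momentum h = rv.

Convert to SI: r = 1.2 Gm = 1.2e+09 m; v = 5.167 km/s = 5167 m/s.
With v perpendicular to r, h = r · v.
h = 1.2e+09 · 5167 m²/s ≈ 6.2e+12 m²/s.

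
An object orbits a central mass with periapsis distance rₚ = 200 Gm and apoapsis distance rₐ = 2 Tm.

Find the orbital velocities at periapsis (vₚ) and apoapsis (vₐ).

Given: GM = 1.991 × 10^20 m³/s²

Convert to SI: rₚ = 200 Gm = 2e+11 m; rₐ = 2 Tm = 2e+12 m.
Use the vis-viva equation v² = GM(2/r − 1/a) with a = (rₚ + rₐ)/2 = (2e+11 + 2e+12)/2 = 1.1e+12 m.
vₚ = √(GM · (2/rₚ − 1/a)) = √(1.991e+20 · (2/2e+11 − 1/1.1e+12)) m/s ≈ 4.254e+04 m/s = 42.54 km/s.
vₐ = √(GM · (2/rₐ − 1/a)) = √(1.991e+20 · (2/2e+12 − 1/1.1e+12)) m/s ≈ 4254 m/s = 4.254 km/s.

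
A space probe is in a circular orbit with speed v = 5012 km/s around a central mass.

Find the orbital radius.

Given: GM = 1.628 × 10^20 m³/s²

Convert to SI: v = 5012 km/s = 5.012e+06 m/s.
For a circular orbit, v² = GM / r, so r = GM / v².
r = 1.628e+20 / (5.012e+06)² m ≈ 6.481e+06 m = 6.481 Mm.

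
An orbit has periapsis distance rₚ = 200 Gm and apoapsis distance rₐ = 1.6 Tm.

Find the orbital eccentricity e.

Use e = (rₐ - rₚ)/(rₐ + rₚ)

Convert to SI: rₚ = 200 Gm = 2e+11 m; rₐ = 1.6 Tm = 1.6e+12 m.
e = (rₐ − rₚ) / (rₐ + rₚ).
e = (1.6e+12 − 2e+11) / (1.6e+12 + 2e+11) = 1.4e+12 / 1.8e+12 ≈ 0.7778.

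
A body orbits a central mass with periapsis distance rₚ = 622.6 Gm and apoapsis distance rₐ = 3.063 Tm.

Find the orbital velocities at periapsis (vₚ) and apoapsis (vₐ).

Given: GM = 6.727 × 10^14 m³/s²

Convert to SI: rₚ = 622.6 Gm = 6.226e+11 m; rₐ = 3.063 Tm = 3.063e+12 m.
Use the vis-viva equation v² = GM(2/r − 1/a) with a = (rₚ + rₐ)/2 = (6.226e+11 + 3.063e+12)/2 = 1.8428e+12 m.
vₚ = √(GM · (2/rₚ − 1/a)) = √(6.727e+14 · (2/6.226e+11 − 1/1.8428e+12)) m/s ≈ 42.38 m/s = 42.38 m/s.
vₐ = √(GM · (2/rₐ − 1/a)) = √(6.727e+14 · (2/3.063e+12 − 1/1.8428e+12)) m/s ≈ 8.614 m/s = 8.614 m/s.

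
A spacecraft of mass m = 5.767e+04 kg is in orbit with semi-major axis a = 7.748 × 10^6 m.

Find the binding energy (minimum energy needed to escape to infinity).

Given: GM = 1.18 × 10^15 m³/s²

Total orbital energy is E = −GMm/(2a); binding energy is E_bind = −E = GMm/(2a).
E_bind = 1.18e+15 · 5.767e+04 / (2 · 7.748e+06) J ≈ 4.391e+12 J = 4.391 TJ.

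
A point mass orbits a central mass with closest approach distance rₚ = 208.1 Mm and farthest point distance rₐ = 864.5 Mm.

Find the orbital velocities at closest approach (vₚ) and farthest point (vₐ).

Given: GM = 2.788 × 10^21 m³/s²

Convert to SI: rₚ = 208.1 Mm = 2.081e+08 m; rₐ = 864.5 Mm = 8.645e+08 m.
Use the vis-viva equation v² = GM(2/r − 1/a) with a = (rₚ + rₐ)/2 = (2.081e+08 + 8.645e+08)/2 = 5.363e+08 m.
vₚ = √(GM · (2/rₚ − 1/a)) = √(2.788e+21 · (2/2.081e+08 − 1/5.363e+08)) m/s ≈ 4.647e+06 m/s = 4647 km/s.
vₐ = √(GM · (2/rₐ − 1/a)) = √(2.788e+21 · (2/8.645e+08 − 1/5.363e+08)) m/s ≈ 1.119e+06 m/s = 1119 km/s.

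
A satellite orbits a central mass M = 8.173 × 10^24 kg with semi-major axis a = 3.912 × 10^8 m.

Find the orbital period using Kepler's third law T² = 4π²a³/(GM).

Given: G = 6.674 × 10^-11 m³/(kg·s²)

GM = G · M = 6.674e-11 · 8.173e+24 = 5.45466e+14 m³/s².
Kepler's third law: T = 2π √(a³ / GM).
Substituting a = 3.912e+08 m and GM = 5.45466e+14 m³/s²:
T = 2π √((3.912e+08)³ / 5.45466e+14) s
T ≈ 2.082e+06 s = 24.09 days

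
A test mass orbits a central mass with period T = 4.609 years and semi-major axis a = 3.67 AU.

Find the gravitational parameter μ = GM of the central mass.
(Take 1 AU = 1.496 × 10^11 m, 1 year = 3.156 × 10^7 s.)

Convert to SI: T = 4.609 years = 1.4546e+08 s; a = 3.67 AU = 5.49032e+11 m.
GM = 4π² · a³ / T².
GM = 4π² · (5.49032e+11)³ / (1.4546e+08)² m³/s² ≈ 3.088e+20 m³/s² = 3.088 × 10^20 m³/s².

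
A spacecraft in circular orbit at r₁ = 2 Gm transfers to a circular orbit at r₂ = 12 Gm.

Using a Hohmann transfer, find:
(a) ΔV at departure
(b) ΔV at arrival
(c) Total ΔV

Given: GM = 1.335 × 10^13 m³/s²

Convert to SI: r₁ = 2 Gm = 2e+09 m; r₂ = 12 Gm = 1.2e+10 m.
Transfer semi-major axis: a_t = (r₁ + r₂)/2 = (2e+09 + 1.2e+10)/2 = 7e+09 m.
Circular speeds: v₁ = √(GM/r₁) = 81.7007 m/s, v₂ = √(GM/r₂) = 33.3542 m/s.
Transfer speeds (vis-viva v² = GM(2/r − 1/a_t)): v₁ᵗ = 106.971 m/s, v₂ᵗ = 17.8285 m/s.
(a) ΔV₁ = |v₁ᵗ − v₁| ≈ 25.27 m/s = 25.27 m/s.
(b) ΔV₂ = |v₂ − v₂ᵗ| ≈ 15.53 m/s = 15.53 m/s.
(c) ΔV_total = ΔV₁ + ΔV₂ ≈ 40.8 m/s = 40.8 m/s.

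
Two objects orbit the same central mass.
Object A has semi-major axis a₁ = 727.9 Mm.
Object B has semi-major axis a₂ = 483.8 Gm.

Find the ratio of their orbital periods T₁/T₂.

Convert to SI: a₁ = 727.9 Mm = 7.279e+08 m; a₂ = 483.8 Gm = 4.838e+11 m.
From Kepler's third law, (T₁/T₂)² = (a₁/a₂)³, so T₁/T₂ = (a₁/a₂)^(3/2).
a₁/a₂ = 7.279e+08 / 4.838e+11 = 0.00150455.
T₁/T₂ = (0.00150455)^(3/2) ≈ 5.836e-05.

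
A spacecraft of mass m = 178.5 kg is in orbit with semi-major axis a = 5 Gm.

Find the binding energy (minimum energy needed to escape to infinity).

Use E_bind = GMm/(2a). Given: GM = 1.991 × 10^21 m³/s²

Convert to SI: a = 5 Gm = 5e+09 m.
Total orbital energy is E = −GMm/(2a); binding energy is E_bind = −E = GMm/(2a).
E_bind = 1.991e+21 · 178.5 / (2 · 5e+09) J ≈ 3.554e+13 J = 35.54 TJ.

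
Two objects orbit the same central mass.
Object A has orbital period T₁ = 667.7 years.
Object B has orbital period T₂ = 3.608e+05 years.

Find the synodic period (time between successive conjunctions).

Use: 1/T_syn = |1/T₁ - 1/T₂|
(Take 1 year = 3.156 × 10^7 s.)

Convert to SI: T₁ = 667.7 years = 2.10726e+10 s; T₂ = 3.608e+05 years = 1.13868e+13 s.
T_syn = |T₁ · T₂ / (T₁ − T₂)|.
T_syn = |2.10726e+10 · 1.13868e+13 / (2.10726e+10 − 1.13868e+13)| s ≈ 2.111e+10 s = 668.9 years.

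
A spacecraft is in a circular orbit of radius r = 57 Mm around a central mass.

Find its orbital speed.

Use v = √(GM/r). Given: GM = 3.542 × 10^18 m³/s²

Convert to SI: r = 57 Mm = 5.7e+07 m.
For a circular orbit, gravity supplies the centripetal force, so v = √(GM / r).
v = √(3.542e+18 / 5.7e+07) m/s ≈ 2.493e+05 m/s = 249.3 km/s.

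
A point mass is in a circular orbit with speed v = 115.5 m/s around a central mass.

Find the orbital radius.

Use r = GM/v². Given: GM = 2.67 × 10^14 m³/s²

For a circular orbit, v² = GM / r, so r = GM / v².
r = 2.67e+14 / (115.5)² m ≈ 2.001e+10 m = 20.01 Gm.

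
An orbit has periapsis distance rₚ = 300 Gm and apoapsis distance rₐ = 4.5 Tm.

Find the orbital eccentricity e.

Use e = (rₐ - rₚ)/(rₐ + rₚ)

Convert to SI: rₚ = 300 Gm = 3e+11 m; rₐ = 4.5 Tm = 4.5e+12 m.
e = (rₐ − rₚ) / (rₐ + rₚ).
e = (4.5e+12 − 3e+11) / (4.5e+12 + 3e+11) = 4.2e+12 / 4.8e+12 ≈ 0.875.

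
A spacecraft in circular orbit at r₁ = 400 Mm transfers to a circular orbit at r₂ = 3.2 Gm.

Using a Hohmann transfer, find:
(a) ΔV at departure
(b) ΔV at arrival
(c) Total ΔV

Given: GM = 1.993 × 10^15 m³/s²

Convert to SI: r₁ = 400 Mm = 4e+08 m; r₂ = 3.2 Gm = 3.2e+09 m.
Transfer semi-major axis: a_t = (r₁ + r₂)/2 = (4e+08 + 3.2e+09)/2 = 1.8e+09 m.
Circular speeds: v₁ = √(GM/r₁) = 2232.15 m/s, v₂ = √(GM/r₂) = 789.185 m/s.
Transfer speeds (vis-viva v² = GM(2/r − 1/a_t)): v₁ᵗ = 2976.2 m/s, v₂ᵗ = 372.025 m/s.
(a) ΔV₁ = |v₁ᵗ − v₁| ≈ 744.1 m/s = 744.1 m/s.
(b) ΔV₂ = |v₂ − v₂ᵗ| ≈ 417.2 m/s = 417.2 m/s.
(c) ΔV_total = ΔV₁ + ΔV₂ ≈ 1161 m/s = 1.161 km/s.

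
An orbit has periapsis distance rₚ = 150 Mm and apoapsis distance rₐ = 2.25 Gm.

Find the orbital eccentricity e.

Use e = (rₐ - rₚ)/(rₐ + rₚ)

Convert to SI: rₚ = 150 Mm = 1.5e+08 m; rₐ = 2.25 Gm = 2.25e+09 m.
e = (rₐ − rₚ) / (rₐ + rₚ).
e = (2.25e+09 − 1.5e+08) / (2.25e+09 + 1.5e+08) = 2.1e+09 / 2.4e+09 ≈ 0.875.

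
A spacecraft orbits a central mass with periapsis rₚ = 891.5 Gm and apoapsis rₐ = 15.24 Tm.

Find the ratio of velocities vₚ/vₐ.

Convert to SI: rₚ = 891.5 Gm = 8.915e+11 m; rₐ = 15.24 Tm = 1.524e+13 m.
Conservation of angular momentum gives rₚvₚ = rₐvₐ, so vₚ/vₐ = rₐ/rₚ.
vₚ/vₐ = 1.524e+13 / 8.915e+11 ≈ 17.09.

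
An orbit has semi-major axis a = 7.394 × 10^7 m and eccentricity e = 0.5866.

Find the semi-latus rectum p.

p = a (1 − e²).
p = 7.394e+07 · (1 − (0.5866)²) = 7.394e+07 · 0.6559 ≈ 4.85e+07 m = 4.85 × 10^7 m.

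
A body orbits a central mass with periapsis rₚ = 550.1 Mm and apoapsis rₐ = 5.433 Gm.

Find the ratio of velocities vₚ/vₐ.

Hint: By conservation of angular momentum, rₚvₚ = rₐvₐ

Convert to SI: rₚ = 550.1 Mm = 5.501e+08 m; rₐ = 5.433 Gm = 5.433e+09 m.
Conservation of angular momentum gives rₚvₚ = rₐvₐ, so vₚ/vₐ = rₐ/rₚ.
vₚ/vₐ = 5.433e+09 / 5.501e+08 ≈ 9.876.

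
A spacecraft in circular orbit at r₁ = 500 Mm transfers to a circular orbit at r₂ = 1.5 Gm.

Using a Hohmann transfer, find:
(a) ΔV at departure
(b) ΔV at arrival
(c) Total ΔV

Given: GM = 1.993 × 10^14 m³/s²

Convert to SI: r₁ = 500 Mm = 5e+08 m; r₂ = 1.5 Gm = 1.5e+09 m.
Transfer semi-major axis: a_t = (r₁ + r₂)/2 = (5e+08 + 1.5e+09)/2 = 1e+09 m.
Circular speeds: v₁ = √(GM/r₁) = 631.348 m/s, v₂ = √(GM/r₂) = 364.509 m/s.
Transfer speeds (vis-viva v² = GM(2/r − 1/a_t)): v₁ᵗ = 773.24 m/s, v₂ᵗ = 257.747 m/s.
(a) ΔV₁ = |v₁ᵗ − v₁| ≈ 141.9 m/s = 141.9 m/s.
(b) ΔV₂ = |v₂ − v₂ᵗ| ≈ 106.8 m/s = 106.8 m/s.
(c) ΔV_total = ΔV₁ + ΔV₂ ≈ 248.7 m/s = 248.7 m/s.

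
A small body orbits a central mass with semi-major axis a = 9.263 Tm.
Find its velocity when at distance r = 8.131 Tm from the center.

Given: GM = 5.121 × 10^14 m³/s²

Convert to SI: a = 9.263 Tm = 9.263e+12 m; r = 8.131 Tm = 8.131e+12 m.
Vis-viva: v = √(GM · (2/r − 1/a)).
2/r − 1/a = 2/8.131e+12 − 1/9.263e+12 = 1.38016e-13 m⁻¹.
v = √(5.121e+14 · 1.38016e-13) m/s ≈ 8.407 m/s = 8.407 m/s.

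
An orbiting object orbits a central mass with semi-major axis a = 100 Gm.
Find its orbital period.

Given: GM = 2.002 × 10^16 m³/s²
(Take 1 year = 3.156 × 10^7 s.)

Convert to SI: a = 100 Gm = 1e+11 m.
Kepler's third law: T = 2π √(a³ / GM).
Substituting a = 1e+11 m and GM = 2.002e+16 m³/s²:
T = 2π √((1e+11)³ / 2.002e+16) s
T ≈ 1.404e+09 s = 44.49 years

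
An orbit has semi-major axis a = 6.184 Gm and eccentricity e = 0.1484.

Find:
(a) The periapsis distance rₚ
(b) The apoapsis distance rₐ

Convert to SI: a = 6.184 Gm = 6.184e+09 m.
(a) rₚ = a(1 − e) = 6.184e+09 · (1 − 0.1484) = 6.184e+09 · 0.8516 ≈ 5.266e+09 m = 5.266 Gm.
(b) rₐ = a(1 + e) = 6.184e+09 · (1 + 0.1484) = 6.184e+09 · 1.1484 ≈ 7.102e+09 m = 7.102 Gm.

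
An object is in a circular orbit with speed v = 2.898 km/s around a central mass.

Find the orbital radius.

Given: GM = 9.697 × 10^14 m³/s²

Convert to SI: v = 2.898 km/s = 2898 m/s.
For a circular orbit, v² = GM / r, so r = GM / v².
r = 9.697e+14 / (2898)² m ≈ 1.155e+08 m = 115.5 Mm.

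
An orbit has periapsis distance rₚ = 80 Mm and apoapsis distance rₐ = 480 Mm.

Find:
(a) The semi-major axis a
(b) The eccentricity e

Convert to SI: rₚ = 80 Mm = 8e+07 m; rₐ = 480 Mm = 4.8e+08 m.
(a) a = (rₚ + rₐ) / 2 = (8e+07 + 4.8e+08) / 2 ≈ 2.8e+08 m = 280 Mm.
(b) e = (rₐ − rₚ) / (rₐ + rₚ) = (4.8e+08 − 8e+07) / (4.8e+08 + 8e+07) ≈ 0.7143.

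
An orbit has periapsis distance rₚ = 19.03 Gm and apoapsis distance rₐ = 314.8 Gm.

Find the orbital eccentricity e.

Convert to SI: rₚ = 19.03 Gm = 1.903e+10 m; rₐ = 314.8 Gm = 3.148e+11 m.
e = (rₐ − rₚ) / (rₐ + rₚ).
e = (3.148e+11 − 1.903e+10) / (3.148e+11 + 1.903e+10) = 2.9577e+11 / 3.3383e+11 ≈ 0.886.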